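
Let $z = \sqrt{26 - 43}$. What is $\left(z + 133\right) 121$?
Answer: $16093 + 121 i \sqrt{17} \approx 16093.0 + 498.9 i$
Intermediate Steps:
$z = i \sqrt{17}$ ($z = \sqrt{-17} = i \sqrt{17} \approx 4.1231 i$)
$\left(z + 133\right) 121 = \left(i \sqrt{17} + 133\right) 121 = \left(133 + i \sqrt{17}\right) 121 = 16093 + 121 i \sqrt{17}$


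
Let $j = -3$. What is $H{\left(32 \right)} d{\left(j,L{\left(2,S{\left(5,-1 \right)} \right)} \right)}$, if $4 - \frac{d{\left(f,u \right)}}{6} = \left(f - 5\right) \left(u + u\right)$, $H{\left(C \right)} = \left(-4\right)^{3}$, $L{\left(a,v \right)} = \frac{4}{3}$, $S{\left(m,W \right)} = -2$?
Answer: $-9728$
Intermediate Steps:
$L{\left(a,v \right)} = \frac{4}{3}$ ($L{\left(a,v \right)} = 4 \cdot \frac{1}{3} = \frac{4}{3}$)
$H{\left(C \right)} = -64$
$d{\left(f,u \right)} = 24 - 12 u \left(-5 + f\right)$ ($d{\left(f,u \right)} = 24 - 6 \left(f - 5\right) \left(u + u\right) = 24 - 6 \left(f - 5\right) 2 u = 24 - 6 \left(-5 + f\right) 2 u = 24 - 6 \cdot 2 u \left(-5 + f\right) = 24 - 12 u \left(-5 + f\right)$)
$H{\left(32 \right)} d{\left(j,L{\left(2,S{\left(5,-1 \right)} \right)} \right)} = - 64 \left(24 + 60 \cdot \frac{4}{3} - \left(-36\right) \frac{4}{3}\right) = - 64 \left(24 + 80 + 48\right) = \left(-64\right) 152 = -9728$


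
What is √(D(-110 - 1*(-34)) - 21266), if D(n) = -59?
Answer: 5*I*√853 ≈ 146.03*I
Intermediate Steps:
√(D(-110 - 1*(-34)) - 21266) = √(-59 - 21266) = √(-21325) = 5*I*√853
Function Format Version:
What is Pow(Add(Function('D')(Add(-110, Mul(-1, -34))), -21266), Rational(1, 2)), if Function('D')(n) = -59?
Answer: Mul(5, I, Pow(853, Rational(1, 2))) ≈ Mul(146.03, I)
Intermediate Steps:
Pow(Add(Function('D')(Add(-110, Mul(-1, -34))), -21266), Rational(1, 2)) = Pow(Add(-59, -21266), Rational(1, 2)) = Pow(-21325, Rational(1, 2)) = Mul(5, I, Pow(853, Rational(1, 2)))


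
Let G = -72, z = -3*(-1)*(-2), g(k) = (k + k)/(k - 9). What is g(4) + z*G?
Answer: 2152/5 ≈ 430.40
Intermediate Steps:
g(k) = 2*k/(-9 + k) (g(k) = (2*k)/(-9 + k) = 2*k/(-9 + k))
z = -6 (z = 3*(-2) = -6)
g(4) + z*G = 2*4/(-9 + 4) - 6*(-72) = 2*4/(-5) + 432 = 2*4*(-⅕) + 432 = -8/5 + 432 = 2152/5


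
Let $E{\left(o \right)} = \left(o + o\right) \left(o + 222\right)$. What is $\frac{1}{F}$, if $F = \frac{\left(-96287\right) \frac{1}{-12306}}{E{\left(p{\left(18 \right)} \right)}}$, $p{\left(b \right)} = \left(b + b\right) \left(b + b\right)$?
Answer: $\frac{48419876736}{96287} \approx 5.0287 \cdot 10^{5}$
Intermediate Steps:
$p{\left(b \right)} = 4 b^{2}$ ($p{\left(b \right)} = 2 b 2 b = 4 b^{2}$)
$E{\left(o \right)} = 2 o \left(222 + o\right)$
$F = \frac{96287}{48419876736}$ ($F = \frac{\left(-96287\right) \frac{1}{-12306}}{2 \cdot 4 \cdot 18^{2} \left(222 + 4 \cdot 18^{2}\right)} = \frac{\left(-96287\right) \left(- \frac{1}{12306}\right)}{2 \cdot 4 \cdot 324 \left(222 + 4 \cdot 324\right)} = \frac{96287}{12306 \cdot 2 \cdot 1296 \left(222 + 1296\right)} = \frac{96287}{12306 \cdot 2 \cdot 1296 \cdot 1518} = \frac{96287}{12306 \cdot 3934656} = \frac{96287}{12306} \cdot \frac{1}{3934656} = \frac{96287}{48419876736} \approx 1.9886 \cdot 10^{-6}$)
$\frac{1}{F} = \frac{1}{\frac{96287}{48419876736}} = \frac{48419876736}{96287}$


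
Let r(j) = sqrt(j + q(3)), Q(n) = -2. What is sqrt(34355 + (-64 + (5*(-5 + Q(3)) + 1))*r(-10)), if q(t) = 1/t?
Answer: sqrt(309195 - 294*I*sqrt(87))/3 ≈ 185.35 - 0.82193*I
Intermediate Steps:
r(j) = sqrt(1/3 + j) (r(j) = sqrt(j + 1/3) = sqrt(1/3 + j))
sqrt(34355 + (-64 + (5*(-5 + Q(3)) + 1))*r(-10)) = sqrt(34355 + (-64 + (5*(-5 - 2) + 1))*(sqrt(3 + 9*(-10))/3)) = sqrt(34355 + (-64 + (5*(-7) + 1))*(sqrt(3 - 90)/3)) = sqrt(34355 + (-64 + (-35 + 1))*(sqrt(-87)/3)) = sqrt(34355 + (-64 - 34)*((I*sqrt(87))/3)) = sqrt(34355 - 98*I*sqrt(87)/3)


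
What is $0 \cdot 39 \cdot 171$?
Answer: $0$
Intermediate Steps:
$0 \cdot 39 \cdot 171 = 0 \cdot 171 = 0$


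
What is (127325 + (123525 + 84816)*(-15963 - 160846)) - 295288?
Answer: -36836731832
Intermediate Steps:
(127325 + (123525 + 84816)*(-15963 - 160846)) - 295288 = (127325 + 208341*(-176809)) - 295288 = (127325 - 36836563869) - 295288 = -36836436544 - 295288 = -36836731832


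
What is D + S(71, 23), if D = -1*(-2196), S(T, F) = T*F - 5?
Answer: 3824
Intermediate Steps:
S(T, F) = -5 + F*T (S(T, F) = F*T - 5 = -5 + F*T)
D = 2196
D + S(71, 23) = 2196 + (-5 + 23*71) = 2196 + (-5 + 1633) = 2196 + 1628 = 3824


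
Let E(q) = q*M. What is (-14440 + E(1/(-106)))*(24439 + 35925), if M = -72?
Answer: -46195603376/53 ≈ -8.7162e+8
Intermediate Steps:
E(q) = -72*q (E(q) = q*(-72) = -72*q)
(-14440 + E(1/(-106)))*(24439 + 35925) = (-14440 - 72/(-106))*(24439 + 35925) = (-14440 - 72*(-1/106))*60364 = (-14440 + 36/53)*60364 = -765284/53*60364 = -46195603376/53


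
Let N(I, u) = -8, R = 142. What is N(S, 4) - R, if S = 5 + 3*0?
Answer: -150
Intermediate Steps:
S = 5 (S = 5 + 0 = 5)
N(S, 4) - R = -8 - 1*142 = -8 - 142 = -150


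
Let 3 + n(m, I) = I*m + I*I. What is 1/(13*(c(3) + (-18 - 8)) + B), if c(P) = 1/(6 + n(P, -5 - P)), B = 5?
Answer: -43/14306 ≈ -0.0030057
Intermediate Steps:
n(m, I) = -3 + I² + I*m (n(m, I) = -3 + (I*m + I*I) = -3 + (I*m + I²) = -3 + (I² + I*m) = -3 + I² + I*m)
c(P) = 1/(3 + (-5 - P)² + P*(-5 - P)) (c(P) = 1/(6 + (-3 + (-5 - P)² + (-5 - P)*P)) = 1/(6 + (-3 + (-5 - P)² + P*(-5 - P))) = 1/(3 + (-5 - P)² + P*(-5 - P)))
1/(13*(c(3) + (-18 - 8)) + B) = 1/(13*(1/(28 + 5*3) + (-18 - 8)) + 5) = 1/(13*(1/(28 + 15) - 26) + 5) = 1/(13*(1/43 - 26) + 5) = 1/(13*(-1117/43) + 5) = 1/(-14521/43 + 5) = 1/(-14306/43) = -43/14306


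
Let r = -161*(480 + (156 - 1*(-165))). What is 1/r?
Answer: -1/128961 ≈ -7.7543e-6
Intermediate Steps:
r = -128961 (r = -161*(480 + (156 + 165)) = -161*(480 + 321) = -161*801 = -128961)
1/r = 1/(-128961) = -1/128961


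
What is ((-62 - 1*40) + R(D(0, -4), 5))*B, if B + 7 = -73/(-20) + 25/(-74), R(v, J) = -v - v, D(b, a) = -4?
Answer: 128263/370 ≈ 346.66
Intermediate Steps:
R(v, J) = -2*v
B = -2729/740 (B = -7 + (-73/(-20) + 25/(-74)) = -7 + (-73*(-1/20) + 25*(-1/74)) = -7 + (73/20 - 25/74) = -7 + 2451/740 = -2729/740 ≈ -3.6878)
((-62 - 1*40) + R(D(0, -4), 5))*B = ((-62 - 1*40) - 2*(-4))*(-2729/740) = ((-62 - 40) + 8)*(-2729/740) = (-102 + 8)*(-2729/740) = -94*(-2729/740) = 128263/370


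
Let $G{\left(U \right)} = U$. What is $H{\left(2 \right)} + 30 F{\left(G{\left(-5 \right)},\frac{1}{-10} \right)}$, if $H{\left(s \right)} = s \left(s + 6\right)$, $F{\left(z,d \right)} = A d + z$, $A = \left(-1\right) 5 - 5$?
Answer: $-104$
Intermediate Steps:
$A = -10$ ($A = -5 - 5 = -10$)
$F{\left(z,d \right)} = z - 10 d$ ($F{\left(z,d \right)} = - 10 d + z = z - 10 d$)
$H{\left(s \right)} = s \left(6 + s\right)$
$H{\left(2 \right)} + 30 F{\left(G{\left(-5 \right)},\frac{1}{-10} \right)} = 2 \left(6 + 2\right) + 30 \left(-5 - \frac{10}{-10}\right) = 2 \cdot 8 + 30 \left(-5 - -1\right) = 16 + 30 \left(-5 + 1\right) = 16 + 30 \left(-4\right) = 16 - 120 = -104$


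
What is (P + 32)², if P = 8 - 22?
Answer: 324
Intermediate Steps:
P = -14
(P + 32)² = (-14 + 32)² = 18² = 324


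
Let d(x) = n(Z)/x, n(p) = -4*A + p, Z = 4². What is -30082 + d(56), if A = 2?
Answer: -210573/7 ≈ -30082.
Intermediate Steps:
Z = 16
n(p) = -8 + p (n(p) = -4*2 + p = -8 + p)
d(x) = 8/x (d(x) = (-8 + 16)/x = 8/x)
-30082 + d(56) = -30082 + 8/56 = -30082 + 8*(1/56) = -30082 + ⅐ = -210573/7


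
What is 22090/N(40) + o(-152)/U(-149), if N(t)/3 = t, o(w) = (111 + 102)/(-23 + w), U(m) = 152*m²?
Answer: 326129359211/1771639800 ≈ 184.08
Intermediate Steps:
o(w) = 213/(-23 + w)
N(t) = 3*t
22090/N(40) + o(-152)/U(-149) = 22090/((3*40)) + (213/(-23 - 152))/((152*(-149)²)) = 22090/120 + (213/(-175))/((152*22201)) = 22090*(1/120) + (213*(-1/175))/3374552 = 2209/12 - 213/175*1/3374552 = 2209/12 - 213/590546600 = 326129359211/1771639800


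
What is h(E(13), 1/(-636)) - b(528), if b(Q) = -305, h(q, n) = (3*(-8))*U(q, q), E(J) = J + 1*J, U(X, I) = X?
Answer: -319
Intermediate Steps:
E(J) = 2*J (E(J) = J + J = 2*J)
h(q, n) = -24*q (h(q, n) = (3*(-8))*q = -24*q)
h(E(13), 1/(-636)) - b(528) = -48*13 - 1*(-305) = -24*26 + 305 = -624 + 305 = -319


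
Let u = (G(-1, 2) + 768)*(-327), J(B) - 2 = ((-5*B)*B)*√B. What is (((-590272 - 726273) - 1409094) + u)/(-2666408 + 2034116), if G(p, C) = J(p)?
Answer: 2977429/632292 - 545*I/210764 ≈ 4.7089 - 0.0025858*I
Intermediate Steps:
J(B) = 2 - 5*B^(5/2) (J(B) = 2 + ((-5*B)*B)*√B = 2 + (-5*B²)*√B = 2 - 5*B^(5/2))
G(p, C) = 2 - 5*p^(5/2)
u = -251790 + 1635*I (u = ((2 - 5*I) + 768)*(-327) = (770 - 5*I)*(-327) = -251790 + 1635*I ≈ -2.5179e+5 + 1635.0*I)
(((-590272 - 726273) - 1409094) + u)/(-2666408 + 2034116) = (((-590272 - 726273) - 1409094) + (-251790 + 1635*I))/(-2666408 + 2034116) = ((-1316545 - 1409094) + (-251790 + 1635*I))/(-632292) = (-2725639 + (-251790 + 1635*I))*(-1/632292) = (-2977429 + 1635*I)*(-1/632292) = 2977429/632292 - 545*I/210764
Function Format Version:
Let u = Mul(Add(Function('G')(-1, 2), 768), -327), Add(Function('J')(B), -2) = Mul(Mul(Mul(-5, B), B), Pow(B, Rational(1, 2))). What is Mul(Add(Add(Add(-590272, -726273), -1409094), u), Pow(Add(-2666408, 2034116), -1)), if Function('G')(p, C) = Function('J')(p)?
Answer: Add(Rational(2977429, 632292), Mul(Rational(-545, 210764), I)) ≈ Add(4.7089, Mul(-0.0025858, I))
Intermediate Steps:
Function('J')(B) = Add(2, Mul(-5, Pow(B, Rational(5, 2)))) (Function('J')(B) = Add(2, Mul(Mul(Mul(-5, B), B), Pow(B, Rational(1, 2)))) = Add(2, Mul(Mul(-5, Pow(B, 2)), Pow(B, Rational(1, 2)))) = Add(2, Mul(-5, Pow(B, Rational(5, 2)))))
Function('G')(p, C) = Add(2, Mul(-5, Pow(p, Rational(5, 2))))
u = Add(-251790, Mul(1635, I)) (u = Mul(Add(Add(2, Mul(-5, Pow(-1, Rational(5, 2)))), 768), -327) = Mul(Add(Add(2, Mul(-5, I)), 768), -327) = Mul(Add(770, Mul(-5, I)), -327) = Add(-251790, Mul(1635, I)) ≈ Add(-2.5179e+5, Mul(1635.0, I)))
Mul(Add(Add(Add(-590272, -726273), -1409094), u), Pow(Add(-2666408, 2034116), -1)) = Mul(Add(Add(Add(-590272, -726273), -1409094), Add(-251790, Mul(1635, I))), Pow(Add(-2666408, 2034116), -1)) = Mul(Add(Add(-1316545, -1409094), Add(-251790, Mul(1635, I))), Pow(-632292, -1)) = Mul(Add(-2725639, Add(-251790, Mul(1635, I))), Rational(-1, 632292)) = Mul(Add(-2977429, Mul(1635, I)), Rational(-1, 632292)) = Add(Rational(2977429, 632292), Mul(Rational(-545, 210764), I))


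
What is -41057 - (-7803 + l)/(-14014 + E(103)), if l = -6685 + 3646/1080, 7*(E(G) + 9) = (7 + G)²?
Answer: -1908094249459/46472940 ≈ -41058.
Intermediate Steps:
E(G) = -9 + (7 + G)²/7
l = -3608077/540 (l = -6685 + 3646*(1/1080) = -6685 + 1823/540 = -3608077/540 ≈ -6681.6)
-41057 - (-7803 + l)/(-14014 + E(103)) = -41057 - (-7803 - 3608077/540)/(-14014 + (-9 + (7 + 103)²/7)) = -41057 - (-7821697)/(540*(-14014 + (-9 + (⅐)*110²))) = -41057 - (-7821697)/(540*(-14014 + (-9 + (⅐)*12100))) = -41057 - (-7821697)/(540*(-14014 + (-9 + 12100/7))) = -41057 - (-7821697)/(540*(-14014 + 12037/7)) = -41057 - (-7821697)/(540*(-86061/7)) = -41057 - (-7821697)*(-7)/(540*86061) = -41057 - 1*54751879/46472940 = -41057 - 54751879/46472940 = -1908094249459/46472940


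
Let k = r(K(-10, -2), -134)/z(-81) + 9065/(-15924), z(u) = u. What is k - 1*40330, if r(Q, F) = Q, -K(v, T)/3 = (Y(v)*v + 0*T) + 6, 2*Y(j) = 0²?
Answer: -1926661339/47772 ≈ -40330.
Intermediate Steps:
Y(j) = 0 (Y(j) = (½)*0² = (½)*0 = 0)
K(v, T) = -18 (K(v, T) = -3*((0*v + 0*T) + 6) = -3*((0 + 0) + 6) = -3*(0 + 6) = -3*6 = -18)
k = -16579/47772 (k = -18/(-81) + 9065/(-15924) = -18*(-1/81) + 9065*(-1/15924) = 2/9 - 9065/15924 = -16579/47772 ≈ -0.34704)
k - 1*40330 = -16579/47772 - 1*40330 = -16579/47772 - 40330 = -1926661339/47772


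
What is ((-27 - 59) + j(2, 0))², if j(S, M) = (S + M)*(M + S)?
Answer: 6724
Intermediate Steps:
j(S, M) = (M + S)² (j(S, M) = (M + S)*(M + S) = (M + S)²)
((-27 - 59) + j(2, 0))² = ((-27 - 59) + (0 + 2)²)² = (-86 + 2²)² = (-86 + 4)² = (-82)² = 6724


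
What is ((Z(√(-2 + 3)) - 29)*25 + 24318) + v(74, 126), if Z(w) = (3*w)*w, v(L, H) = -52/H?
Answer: 1491058/63 ≈ 23668.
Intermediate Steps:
Z(w) = 3*w²
((Z(√(-2 + 3)) - 29)*25 + 24318) + v(74, 126) = ((3*(√(-2 + 3))² - 29)*25 + 24318) - 52/126 = ((3*(√1)² - 29)*25 + 24318) - 52*1/126 = ((3*1² - 29)*25 + 24318) - 26/63 = ((3*1 - 29)*25 + 24318) - 26/63 = ((3 - 29)*25 + 24318) - 26/63 = (-26*25 + 24318) - 26/63 = (-650 + 24318) - 26/63 = 23668 - 26/63 = 1491058/63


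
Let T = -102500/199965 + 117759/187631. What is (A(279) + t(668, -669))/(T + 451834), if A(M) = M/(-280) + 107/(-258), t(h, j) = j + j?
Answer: -121012149581324191/40821981522713044360 ≈ -0.0029644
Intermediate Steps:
t(h, j) = 2*j
T = 863100187/7503926583 (T = -102500*1/199965 + 117759*(1/187631) = -20500/39993 + 117759/187631 = 863100187/7503926583 ≈ 0.11502)
A(M) = -107/258 - M/280 (A(M) = M*(-1/280) + 107*(-1/258) = -M/280 - 107/258 = -107/258 - M/280)
(A(279) + t(668, -669))/(T + 451834) = ((-107/258 - 1/280*279) + 2*(-669))/(863100187/7503926583 + 451834) = ((-107/258 - 279/280) - 1338)/(3390530026803409/7503926583) = (-50971/36120 - 1338)*(7503926583/3390530026803409) = -48379531/36120*7503926583/3390530026803409 = -121012149581324191/40821981522713044360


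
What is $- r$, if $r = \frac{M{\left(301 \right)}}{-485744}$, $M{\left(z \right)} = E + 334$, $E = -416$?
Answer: $- \frac{41}{242872} \approx -0.00016881$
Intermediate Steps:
$M{\left(z \right)} = -82$ ($M{\left(z \right)} = -416 + 334 = -82$)
$r = \frac{41}{242872}$ ($r = - \frac{82}{-485744} = \left(-82\right) \left(- \frac{1}{485744}\right) = \frac{41}{242872} \approx 0.00016881$)
$- r = \left(-1\right) \frac{41}{242872} = - \frac{41}{242872}$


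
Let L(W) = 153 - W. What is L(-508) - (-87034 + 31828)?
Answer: 55867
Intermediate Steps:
L(-508) - (-87034 + 31828) = (153 - 1*(-508)) - (-87034 + 31828) = (153 + 508) - 1*(-55206) = 661 + 55206 = 55867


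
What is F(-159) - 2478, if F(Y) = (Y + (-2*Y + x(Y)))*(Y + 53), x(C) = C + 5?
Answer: -3008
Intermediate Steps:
x(C) = 5 + C
F(Y) = 265 + 5*Y (F(Y) = (Y + (-2*Y + (5 + Y)))*(Y + 53) = (Y + (5 - Y))*(53 + Y) = 5*(53 + Y) = 265 + 5*Y)
F(-159) - 2478 = (265 + 5*(-159)) - 2478 = (265 - 795) - 2478 = -530 - 2478 = -3008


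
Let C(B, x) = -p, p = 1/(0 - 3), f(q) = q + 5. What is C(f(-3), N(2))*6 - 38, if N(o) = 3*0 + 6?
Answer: -36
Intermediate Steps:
N(o) = 6 (N(o) = 0 + 6 = 6)
f(q) = 5 + q
p = -⅓ (p = 1/(-3) = -⅓ ≈ -0.33333)
C(B, x) = ⅓ (C(B, x) = -1*(-⅓) = ⅓)
C(f(-3), N(2))*6 - 38 = (⅓)*6 - 38 = 2 - 38 = -36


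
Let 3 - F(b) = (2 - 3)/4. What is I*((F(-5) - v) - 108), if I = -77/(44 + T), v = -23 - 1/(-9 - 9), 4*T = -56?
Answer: 45353/216 ≈ 209.97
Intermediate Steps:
T = -14 (T = (¼)*(-56) = -14)
F(b) = 13/4 (F(b) = 3 - (2 - 3)/4 = 3 - (-1)/4 = 3 - 1*(-¼) = 3 + ¼ = 13/4)
v = -413/18 (v = -23 - 1/(-18) = -23 - 1*(-1/18) = -23 + 1/18 = -413/18 ≈ -22.944)
I = -77/30 (I = -77/(44 - 14) = -77/30 ≈ -2.5667)
I*((F(-5) - v) - 108) = -77*((13/4 - 1*(-413/18)) - 108)/30 = -77*((13/4 + 413/18) - 108)/30 = -77*(943/36 - 108)/30 = -77/30*(-2945/36) = 45353/216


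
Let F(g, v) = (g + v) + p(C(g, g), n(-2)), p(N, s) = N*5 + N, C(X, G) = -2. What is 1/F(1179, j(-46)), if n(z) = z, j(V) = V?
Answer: 1/1121 ≈ 0.00089206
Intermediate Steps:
p(N, s) = 6*N (p(N, s) = 5*N + N = 6*N)
F(g, v) = -12 + g + v (F(g, v) = (g + v) + 6*(-2) = (g + v) - 12 = -12 + g + v)
1/F(1179, j(-46)) = 1/(-12 + 1179 - 46) = 1/1121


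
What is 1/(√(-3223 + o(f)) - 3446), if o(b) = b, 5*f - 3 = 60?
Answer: -8615/29695316 - I*√20065/29695316 ≈ -0.00029011 - 4.7701e-6*I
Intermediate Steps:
f = 63/5 (f = ⅗ + (⅕)*60 = ⅗ + 12 = 63/5 ≈ 12.600)
1/(√(-3223 + o(f)) - 3446) = 1/(√(-3223 + 63/5) - 3446) = 1/(√(-16052/5) - 3446) = 1/(2*I*√20065/5 - 3446) = 1/(-3446 + 2*I*√20065/5)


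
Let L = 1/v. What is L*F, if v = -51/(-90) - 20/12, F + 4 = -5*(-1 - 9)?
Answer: -460/11 ≈ -41.818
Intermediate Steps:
F = 46 (F = -4 - 5*(-1 - 9) = -4 - 5*(-10) = -4 + 50 = 46)
v = -11/10 (v = -51*(-1/90) - 20*1/12 = 17/30 - 5/3 = -11/10 ≈ -1.1000)
L = -10/11 (L = 1/(-11/10) = -10/11 ≈ -0.90909)
L*F = -10/11*46 = -460/11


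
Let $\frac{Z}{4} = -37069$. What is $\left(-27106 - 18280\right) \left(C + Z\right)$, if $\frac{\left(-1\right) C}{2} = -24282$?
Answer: $4525528832$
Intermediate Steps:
$C = 48564$ ($C = \left(-2\right) \left(-24282\right) = 48564$)
$Z = -148276$ ($Z = 4 \left(-37069\right) = -148276$)
$\left(-27106 - 18280\right) \left(C + Z\right) = \left(-27106 - 18280\right) \left(48564 - 148276\right) = \left(-45386\right) \left(-99712\right) = 4525528832$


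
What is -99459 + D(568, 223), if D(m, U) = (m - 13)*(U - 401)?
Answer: -198249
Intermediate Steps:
D(m, U) = (-401 + U)*(-13 + m) (D(m, U) = (-13 + m)*(-401 + U) = (-401 + U)*(-13 + m))
-99459 + D(568, 223) = -99459 + (5213 - 401*568 - 13*223 + 223*568) = -99459 + (5213 - 227768 - 2899 + 126664) = -99459 - 98790 = -198249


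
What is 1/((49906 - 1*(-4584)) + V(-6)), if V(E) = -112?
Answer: 1/54378 ≈ 1.8390e-5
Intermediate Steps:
1/((49906 - 1*(-4584)) + V(-6)) = 1/((49906 - 1*(-4584)) - 112) = 1/((49906 + 4584) - 112) = 1/(54490 - 112) = 1/54378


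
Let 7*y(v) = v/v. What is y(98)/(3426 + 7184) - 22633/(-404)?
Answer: 840476657/15002540 ≈ 56.022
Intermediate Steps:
y(v) = ⅐ (y(v) = (v/v)/7 = (⅐)*1 = ⅐)
y(98)/(3426 + 7184) - 22633/(-404) = 1/(7*(3426 + 7184)) - 22633/(-404) = (⅐)/10610 - 22633*(-1/404) = (⅐)*(1/10610) + 22633/404 = 1/74270 + 22633/404 = 840476657/15002540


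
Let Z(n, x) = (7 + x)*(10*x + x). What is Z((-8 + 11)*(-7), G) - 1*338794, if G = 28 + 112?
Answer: -112414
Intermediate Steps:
G = 140
Z(n, x) = 11*x*(7 + x) (Z(n, x) = (7 + x)*(11*x) = 11*x*(7 + x))
Z((-8 + 11)*(-7), G) - 1*338794 = 11*140*(7 + 140) - 1*338794 = 11*140*147 - 338794 = 226380 - 338794 = -112414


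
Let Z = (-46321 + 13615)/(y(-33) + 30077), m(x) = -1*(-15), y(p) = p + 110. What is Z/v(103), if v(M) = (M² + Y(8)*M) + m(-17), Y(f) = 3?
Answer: -16353/164836841 ≈ -9.9207e-5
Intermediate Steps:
y(p) = 110 + p
m(x) = 15
Z = -16353/15077 (Z = (-46321 + 13615)/((110 - 33) + 30077) = -32706/(77 + 30077) = -32706/30154 = -32706*1/30154 = -16353/15077 ≈ -1.0846)
v(M) = 15 + M² + 3*M (v(M) = (M² + 3*M) + 15 = 15 + M² + 3*M)
Z/v(103) = -16353/(15077*(15 + 103² + 3*103)) = -16353/(15077*(15 + 10609 + 309)) = -16353/15077/10933 = -16353/15077*1/10933 = -16353/164836841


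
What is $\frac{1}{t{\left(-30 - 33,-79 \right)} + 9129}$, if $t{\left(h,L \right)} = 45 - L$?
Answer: $\frac{1}{9253} \approx 0.00010807$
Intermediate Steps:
$\frac{1}{t{\left(-30 - 33,-79 \right)} + 9129} = \frac{1}{\left(45 - -79\right) + 9129} = \frac{1}{\left(45 + 79\right) + 9129} = \frac{1}{124 + 9129} = \frac{1}{9253}$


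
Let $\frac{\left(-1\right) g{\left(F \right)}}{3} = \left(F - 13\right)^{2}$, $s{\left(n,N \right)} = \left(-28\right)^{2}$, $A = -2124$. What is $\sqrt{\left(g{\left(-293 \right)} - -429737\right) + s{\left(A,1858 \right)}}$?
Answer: $\sqrt{149613} \approx 386.8$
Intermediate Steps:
$s{\left(n,N \right)} = 784$
$g{\left(F \right)} = - 3 \left(-13 + F\right)^{2}$ ($g{\left(F \right)} = - 3 \left(F - 13\right)^{2} = - 3 \left(-13 + F\right)^{2}$)
$\sqrt{\left(g{\left(-293 \right)} - -429737\right) + s{\left(A,1858 \right)}} = \sqrt{\left(- 3 \left(-13 - 293\right)^{2} - -429737\right) + 784} = \sqrt{\left(- 3 \left(-306\right)^{2} + 429737\right) + 784} = \sqrt{\left(\left(-3\right) 93636 + 429737\right) + 784} = \sqrt{\left(-280908 + 429737\right) + 784} = \sqrt{148829 + 784} = \sqrt{149613}$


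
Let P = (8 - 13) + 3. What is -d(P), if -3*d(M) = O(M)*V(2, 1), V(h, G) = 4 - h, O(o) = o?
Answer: -4/3 ≈ -1.3333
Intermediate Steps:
P = -2 (P = -5 + 3 = -2)
d(M) = -2*M/3 (d(M) = -M*(4 - 1*2)/3 = -M*(4 - 2)/3 = -M*2/3 = -2*M/3)
-d(P) = -(-2)*(-2)/3 = -1*4/3 = -4/3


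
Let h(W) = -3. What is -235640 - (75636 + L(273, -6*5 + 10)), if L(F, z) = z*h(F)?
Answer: -311336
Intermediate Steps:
L(F, z) = -3*z (L(F, z) = z*(-3) = -3*z)
-235640 - (75636 + L(273, -6*5 + 10)) = -235640 - (75636 - 3*(-6*5 + 10)) = -235640 - (75636 - 3*(-30 + 10)) = -235640 - (75636 - 3*(-20)) = -235640 - (75636 + 60) = -235640 - 1*75696 = -235640 - 75696 = -311336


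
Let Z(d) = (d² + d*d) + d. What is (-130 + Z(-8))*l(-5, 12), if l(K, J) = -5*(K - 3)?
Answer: -400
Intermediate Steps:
l(K, J) = 15 - 5*K (l(K, J) = -5*(-3 + K) = 15 - 5*K)
Z(d) = d + 2*d² (Z(d) = (d² + d²) + d = 2*d² + d = d + 2*d²)
(-130 + Z(-8))*l(-5, 12) = (-130 - 8*(1 + 2*(-8)))*(15 - 5*(-5)) = (-130 - 8*(1 - 16))*(15 + 25) = (-130 - 8*(-15))*40 = (-130 + 120)*40 = -10*40 = -400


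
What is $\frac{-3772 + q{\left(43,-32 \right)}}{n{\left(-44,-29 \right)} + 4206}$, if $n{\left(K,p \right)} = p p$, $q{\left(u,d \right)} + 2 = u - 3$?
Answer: $- \frac{3734}{5047} \approx -0.73985$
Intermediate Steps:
$q{\left(u,d \right)} = -5 + u$ ($q{\left(u,d \right)} = -2 + \left(u - 3\right) = -2 + \left(-3 + u\right) = -5 + u$)
$n{\left(K,p \right)} = p^{2}$
$\frac{-3772 + q{\left(43,-32 \right)}}{n{\left(-44,-29 \right)} + 4206} = \frac{-3772 + \left(-5 + 43\right)}{\left(-29\right)^{2} + 4206} = \frac{-3772 + 38}{841 + 4206} = - \frac{3734}{5047}$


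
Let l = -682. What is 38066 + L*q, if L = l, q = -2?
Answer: 39430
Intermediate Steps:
L = -682
38066 + L*q = 38066 - 682*(-2) = 38066 + 1364 = 39430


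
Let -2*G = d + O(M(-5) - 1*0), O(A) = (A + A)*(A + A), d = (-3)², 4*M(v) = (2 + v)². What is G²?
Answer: 13689/64 ≈ 213.89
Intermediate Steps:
M(v) = (2 + v)²/4
d = 9
O(A) = 4*A² (O(A) = (2*A)*(2*A) = 4*A²)
G = -117/8 (G = -(9 + 4*((2 - 5)²/4 - 1*0)²)/2 = -(9 + 4*((¼)*(-3)² + 0)²)/2 = -(9 + 4*((¼)*9 + 0)²)/2 = -(9 + 4*(9/4 + 0)²)/2 = -(9 + 4*(9/4)²)/2 = -(9 + 4*(81/16))/2 = -(9 + 81/4)/2 = -½*117/4 = -117/8 ≈ -14.625)
G² = (-117/8)² = 13689/64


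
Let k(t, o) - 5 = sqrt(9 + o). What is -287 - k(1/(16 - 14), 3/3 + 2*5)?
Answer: -292 - 2*sqrt(5) ≈ -296.47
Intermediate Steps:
k(t, o) = 5 + sqrt(9 + o)
-287 - k(1/(16 - 14), 3/3 + 2*5) = -287 - (5 + sqrt(9 + (3/3 + 2*5))) = -287 - (5 + sqrt(9 + (3*(1/3) + 10))) = -287 - (5 + sqrt(9 + (1 + 10))) = -287 - (5 + sqrt(9 + 11)) = -287 - (5 + sqrt(20)) = -287 - (5 + 2*sqrt(5)) = -287 + (-5 - 2*sqrt(5)) = -292 - 2*sqrt(5)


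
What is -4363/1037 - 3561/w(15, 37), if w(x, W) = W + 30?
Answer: -3985078/69479 ≈ -57.357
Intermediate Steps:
w(x, W) = 30 + W
-4363/1037 - 3561/w(15, 37) = -4363/1037 - 3561/(30 + 37) = -4363*1/1037 - 3561/67 = -4363/1037 - 3561*1/67 = -4363/1037 - 3561/67 = -3985078/69479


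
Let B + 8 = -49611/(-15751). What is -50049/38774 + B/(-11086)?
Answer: -9062627849/7023386651 ≈ -1.2903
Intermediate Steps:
B = -76397/15751 (B = -8 - 49611/(-15751) = -8 - 49611*(-1/15751) = -8 + 49611/15751 = -76397/15751 ≈ -4.8503)
-50049/38774 + B/(-11086) = -50049/38774 - 76397/15751/(-11086) = -50049*1/38774 - 76397/15751*(-1/11086) = -50049/38774 + 317/724546 = -9062627849/7023386651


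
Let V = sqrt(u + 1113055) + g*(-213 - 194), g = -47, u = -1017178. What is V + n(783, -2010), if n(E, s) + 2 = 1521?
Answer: 20648 + 3*sqrt(10653) ≈ 20958.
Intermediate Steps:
n(E, s) = 1519 (n(E, s) = -2 + 1521 = 1519)
V = 19129 + 3*sqrt(10653) (V = sqrt(-1017178 + 1113055) - 47*(-213 - 194) = sqrt(95877) - 47*(-407) = 3*sqrt(10653) + 19129 = 19129 + 3*sqrt(10653) ≈ 19439.)
V + n(783, -2010) = (19129 + 3*sqrt(10653)) + 1519 = 20648 + 3*sqrt(10653)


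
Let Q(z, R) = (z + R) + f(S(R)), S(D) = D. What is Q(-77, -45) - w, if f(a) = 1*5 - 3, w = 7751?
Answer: -7871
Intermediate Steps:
f(a) = 2 (f(a) = 5 - 3 = 2)
Q(z, R) = 2 + R + z (Q(z, R) = (z + R) + 2 = (R + z) + 2 = 2 + R + z)
Q(-77, -45) - w = (2 - 45 - 77) - 1*7751 = -120 - 7751 = -7871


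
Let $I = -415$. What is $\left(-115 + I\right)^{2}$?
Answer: $280900$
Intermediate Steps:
$\left(-115 + I\right)^{2} = \left(-115 - 415\right)^{2} = \left(-530\right)^{2} = 280900$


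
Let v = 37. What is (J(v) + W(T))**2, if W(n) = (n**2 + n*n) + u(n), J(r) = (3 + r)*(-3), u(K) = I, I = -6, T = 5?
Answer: 5776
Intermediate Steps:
u(K) = -6
J(r) = -9 - 3*r
W(n) = -6 + 2*n**2 (W(n) = (n**2 + n*n) - 6 = (n**2 + n**2) - 6 = 2*n**2 - 6 = -6 + 2*n**2)
(J(v) + W(T))**2 = ((-9 - 3*37) + (-6 + 2*5**2))**2 = ((-9 - 111) + (-6 + 2*25))**2 = (-120 + (-6 + 50))**2 = (-120 + 44)**2 = (-76)**2 = 5776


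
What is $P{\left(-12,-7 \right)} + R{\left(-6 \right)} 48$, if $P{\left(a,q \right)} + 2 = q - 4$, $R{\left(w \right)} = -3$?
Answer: $-157$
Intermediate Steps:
$P{\left(a,q \right)} = -6 + q$ ($P{\left(a,q \right)} = -2 + \left(q - 4\right) = -2 + \left(-4 + q\right) = -6 + q$)
$P{\left(-12,-7 \right)} + R{\left(-6 \right)} 48 = \left(-6 - 7\right) - 144 = -13 - 144 = -157$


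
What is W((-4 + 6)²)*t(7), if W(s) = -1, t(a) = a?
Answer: -7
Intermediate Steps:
W((-4 + 6)²)*t(7) = -1*7 = -7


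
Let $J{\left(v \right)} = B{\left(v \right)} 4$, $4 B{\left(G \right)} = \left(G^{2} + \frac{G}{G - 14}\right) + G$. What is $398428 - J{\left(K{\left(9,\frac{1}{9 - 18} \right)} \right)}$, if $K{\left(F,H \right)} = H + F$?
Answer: $\frac{742110844}{1863} \approx 3.9834 \cdot 10^{5}$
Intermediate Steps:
$K{\left(F,H \right)} = F + H$
$B{\left(G \right)} = \frac{G}{4} + \frac{G^{2}}{4} + \frac{G}{4 \left(-14 + G\right)}$ ($B{\left(G \right)} = \frac{\left(G^{2} + \frac{G}{G - 14}\right) + G}{4} = \frac{\left(G^{2} + \frac{G}{-14 + G}\right) + G}{4} = \frac{G + G^{2} + \frac{G}{-14 + G}}{4} = \frac{G}{4} + \frac{G^{2}}{4} + \frac{G}{4 \left(-14 + G\right)}$)
$J{\left(v \right)} = \frac{v \left(-13 + v^{2} - 13 v\right)}{-14 + v}$ ($J{\left(v \right)} = \frac{v \left(-13 + v^{2} - 13 v\right)}{4 \left(-14 + v\right)} 4 = \frac{v \left(-13 + v^{2} - 13 v\right)}{-14 + v}$)
$398428 - J{\left(K{\left(9,\frac{1}{9 - 18} \right)} \right)} = 398428 - \frac{\left(9 + \frac{1}{9 - 18}\right) \left(-13 + \left(9 + \frac{1}{9 - 18}\right)^{2} - 13 \left(9 + \frac{1}{9 - 18}\right)\right)}{-14 + \left(9 + \frac{1}{9 - 18}\right)} = 398428 - \frac{\left(9 + \frac{1}{-9}\right) \left(-13 + \left(9 + \frac{1}{-9}\right)^{2} - 13 \left(9 + \frac{1}{-9}\right)\right)}{-14 + \left(9 + \frac{1}{-9}\right)} = 398428 - \frac{\left(9 - \frac{1}{9}\right) \left(-13 + \left(9 - \frac{1}{9}\right)^{2} - 13 \left(9 - \frac{1}{9}\right)\right)}{-14 + \left(9 - \frac{1}{9}\right)} = 398428 - \frac{80 \left(-13 + \left(\frac{80}{9}\right)^{2} - \frac{1040}{9}\right)}{9 \left(-14 + \frac{80}{9}\right)} = 398428 - \frac{80 \left(-13 + \frac{6400}{81} - \frac{1040}{9}\right)}{9 \left(- \frac{46}{9}\right)} = 398428 - \frac{80}{9} \left(- \frac{9}{46}\right) \left(- \frac{4013}{81}\right) = 398428 - \frac{160520}{1863} = \frac{742110844}{1863}$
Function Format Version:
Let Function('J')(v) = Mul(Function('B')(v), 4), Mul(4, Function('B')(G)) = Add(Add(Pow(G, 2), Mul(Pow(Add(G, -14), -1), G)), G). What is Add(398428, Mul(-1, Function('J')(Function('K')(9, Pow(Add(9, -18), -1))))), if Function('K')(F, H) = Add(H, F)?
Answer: Rational(742110844, 1863) ≈ 3.9834e+5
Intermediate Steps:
Function('K')(F, H) = Add(F, H)
Function('B')(G) = Add(Mul(Rational(1, 4), G), Mul(Rational(1, 4), Pow(G, 2)), Mul(Rational(1, 4), G, Pow(Add(-14, G), -1))) (Function('B')(G) = Mul(Rational(1, 4), Add(Add(Pow(G, 2), Mul(Pow(Add(G, -14), -1), G)), G)) = Mul(Rational(1, 4), Add(Add(Pow(G, 2), Mul(Pow(Add(-14, G), -1), G)), G)) = Mul(Rational(1, 4), Add(Add(Pow(G, 2), Mul(G, Pow(Add(-14, G), -1))), G)) = Mul(Rational(1, 4), Add(G, Pow(G, 2), Mul(G, Pow(Add(-14, G), -1)))) = Add(Mul(Rational(1, 4), G), Mul(Rational(1, 4), Pow(G, 2)), Mul(Rational(1, 4), G, Pow(Add(-14, G), -1))))
Function('J')(v) = Mul(v, Pow(Add(-14, v), -1), Add(-13, Pow(v, 2), Mul(-13, v))) (Function('J')(v) = Mul(Mul(Rational(1, 4), v, Pow(Add(-14, v), -1), Add(-13, Pow(v, 2), Mul(-13, v))), 4) = Mul(v, Pow(Add(-14, v), -1), Add(-13, Pow(v, 2), Mul(-13, v))))
Add(398428, Mul(-1, Function('J')(Function('K')(9, Pow(Add(9, -18), -1))))) = Add(398428, Mul(-1, Mul(Add(9, Pow(Add(9, -18), -1)), Pow(Add(-14, Add(9, Pow(Add(9, -18), -1))), -1), Add(-13, Pow(Add(9, Pow(Add(9, -18), -1)), 2), Mul(-13, Add(9, Pow(Add(9, -18), -1))))))) = Add(398428, Mul(-1, Mul(Add(9, Pow(-9, -1)), Pow(Add(-14, Add(9, Pow(-9, -1))), -1), Add(-13, Pow(Add(9, Pow(-9, -1)), 2), Mul(-13, Add(9, Pow(-9, -1))))))) = Add(398428, Mul(-1, Mul(Add(9, Rational(-1, 9)), Pow(Add(-14, Add(9, Rational(-1, 9))), -1), Add(-13, Pow(Add(9, Rational(-1, 9)), 2), Mul(-13, Add(9, Rational(-1, 9))))))) = Add(398428, Mul(-1, Mul(Rational(80, 9), Pow(Add(-14, Rational(80, 9)), -1), Add(-13, Pow(Rational(80, 9), 2), Mul(-13, Rational(80, 9)))))) = Add(398428, Mul(-1, Mul(Rational(80, 9), Pow(Rational(-46, 9), -1), Add(-13, Rational(6400, 81), Rational(-1040, 9))))) = Add(398428, Mul(-1, Mul(Rational(80, 9), Rational(-9, 46), Rational(-4013, 81)))) = Add(398428, Mul(-1, Rational(160520, 1863))) = Add(398428, Rational(-160520, 1863)) = Rational(742110844, 1863)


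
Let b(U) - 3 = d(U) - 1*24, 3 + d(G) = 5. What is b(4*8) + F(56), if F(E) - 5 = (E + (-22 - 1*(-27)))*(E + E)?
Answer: 6818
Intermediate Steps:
d(G) = 2 (d(G) = -3 + 5 = 2)
F(E) = 5 + 2*E*(5 + E) (F(E) = 5 + (E + (-22 - 1*(-27)))*(E + E) = 5 + (E + (-22 + 27))*(2*E) = 5 + (E + 5)*(2*E) = 5 + (5 + E)*(2*E) = 5 + 2*E*(5 + E))
b(U) = -19 (b(U) = 3 + (2 - 1*24) = 3 + (2 - 24) = 3 - 22 = -19)
b(4*8) + F(56) = -19 + (5 + 2*56**2 + 10*56) = -19 + (5 + 2*3136 + 560) = -19 + (5 + 6272 + 560) = -19 + 6837 = 6818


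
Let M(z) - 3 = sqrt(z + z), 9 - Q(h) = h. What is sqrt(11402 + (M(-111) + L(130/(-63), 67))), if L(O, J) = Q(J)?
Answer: sqrt(11347 + I*sqrt(222)) ≈ 106.52 + 0.0699*I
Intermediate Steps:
Q(h) = 9 - h
M(z) = 3 + sqrt(2)*sqrt(z) (M(z) = 3 + sqrt(z + z) = 3 + sqrt(2*z) = 3 + sqrt(2)*sqrt(z))
L(O, J) = 9 - J
sqrt(11402 + (M(-111) + L(130/(-63), 67))) = sqrt(11402 + ((3 + sqrt(2)*sqrt(-111)) + (9 - 1*67))) = sqrt(11402 + ((3 + sqrt(2)*(I*sqrt(111))) + (9 - 67))) = sqrt(11402 + ((3 + I*sqrt(222)) - 58)) = sqrt(11402 + (-55 + I*sqrt(222))) = sqrt(11347 + I*sqrt(222))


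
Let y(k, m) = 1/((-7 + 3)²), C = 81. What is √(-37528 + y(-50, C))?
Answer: I*√600447/4 ≈ 193.72*I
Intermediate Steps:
y(k, m) = 1/16 (y(k, m) = 1/((-4)²) = 1/16)
√(-37528 + y(-50, C)) = √(-37528 + 1/16) = √(-600447/16) = I*√600447/4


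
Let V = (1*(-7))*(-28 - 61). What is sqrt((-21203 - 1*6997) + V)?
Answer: I*sqrt(27577) ≈ 166.06*I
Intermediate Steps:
V = 623 (V = -7*(-89) = 623)
sqrt((-21203 - 1*6997) + V) = sqrt((-21203 - 1*6997) + 623) = sqrt((-21203 - 6997) + 623) = sqrt(-28200 + 623) = sqrt(-27577) = I*sqrt(27577)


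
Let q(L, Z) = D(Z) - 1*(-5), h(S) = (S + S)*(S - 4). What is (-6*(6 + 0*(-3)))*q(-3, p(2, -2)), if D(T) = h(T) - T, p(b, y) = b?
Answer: 180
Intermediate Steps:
h(S) = 2*S*(-4 + S) (h(S) = (2*S)*(-4 + S) = 2*S*(-4 + S))
D(T) = -T + 2*T*(-4 + T) (D(T) = 2*T*(-4 + T) - T = -T + 2*T*(-4 + T))
q(L, Z) = 5 + Z*(-9 + 2*Z) (q(L, Z) = Z*(-9 + 2*Z) - 1*(-5) = Z*(-9 + 2*Z) + 5 = 5 + Z*(-9 + 2*Z))
(-6*(6 + 0*(-3)))*q(-3, p(2, -2)) = (-6*(6 + 0*(-3)))*(5 - 1*2 + 2*2*(-4 + 2)) = (-6*(6 + 0))*(5 - 2 + 2*2*(-2)) = (-6*6)*(5 - 2 - 8) = -36*(-5) = 180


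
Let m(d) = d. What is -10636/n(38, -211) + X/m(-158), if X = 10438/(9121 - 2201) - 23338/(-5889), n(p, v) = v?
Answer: 34217999498639/679293087720 ≈ 50.373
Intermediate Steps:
X = 111484171/20375940 (X = 10438/6920 - 23338*(-1/5889) = 10438*(1/6920) + 23338/5889 = 5219/3460 + 23338/5889 = 111484171/20375940 ≈ 5.4714)
-10636/n(38, -211) + X/m(-158) = -10636/(-211) + (111484171/20375940)/(-158) = -10636*(-1/211) + (111484171/20375940)*(-1/158) = 10636/211 - 111484171/3219398520 = 34217999498639/679293087720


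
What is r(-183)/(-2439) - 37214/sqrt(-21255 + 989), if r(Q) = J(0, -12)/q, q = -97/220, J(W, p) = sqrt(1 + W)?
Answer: 220/236583 + 18607*I*sqrt(20266)/10133 ≈ 0.00092991 + 261.41*I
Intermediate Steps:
q = -97/220 (q = -97*1/220 = -97/220 ≈ -0.44091)
r(Q) = -220/97 (r(Q) = sqrt(1 + 0)/(-97/220) = sqrt(1)*(-220/97) = 1*(-220/97) = -220/97)
r(-183)/(-2439) - 37214/sqrt(-21255 + 989) = -220/97/(-2439) - 37214/sqrt(-21255 + 989) = -220/97*(-1/2439) - 37214*(-I*sqrt(20266)/20266) = 220/236583 - 37214*(-I*sqrt(20266)/20266) = 220/236583 - (-18607)*I*sqrt(20266)/10133 = 220/236583 + 18607*I*sqrt(20266)/10133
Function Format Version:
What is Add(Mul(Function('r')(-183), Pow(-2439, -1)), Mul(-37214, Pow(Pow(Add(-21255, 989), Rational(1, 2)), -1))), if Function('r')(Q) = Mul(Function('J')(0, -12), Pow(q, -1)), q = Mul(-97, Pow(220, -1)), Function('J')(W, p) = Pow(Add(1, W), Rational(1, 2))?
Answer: Add(Rational(220, 236583), Mul(Rational(18607, 10133), I, Pow(20266, Rational(1, 2)))) ≈ Add(0.00092991, Mul(261.41, I))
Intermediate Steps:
q = Rational(-97, 220) (q = Mul(-97, Rational(1, 220)) = Rational(-97, 220) ≈ -0.44091)
Function('r')(Q) = Rational(-220, 97) (Function('r')(Q) = Mul(Pow(Add(1, 0), Rational(1, 2)), Pow(Rational(-97, 220), -1)) = Mul(Pow(1, Rational(1, 2)), Rational(-220, 97)) = Mul(1, Rational(-220, 97)) = Rational(-220, 97))
Add(Mul(Function('r')(-183), Pow(-2439, -1)), Mul(-37214, Pow(Pow(Add(-21255, 989), Rational(1, 2)), -1))) = Add(Mul(Rational(-220, 97), Pow(-2439, -1)), Mul(-37214, Pow(Pow(Add(-21255, 989), Rational(1, 2)), -1))) = Add(Mul(Rational(-220, 97), Rational(-1, 2439)), Mul(-37214, Pow(Pow(-20266, Rational(1, 2)), -1))) = Add(Rational(220, 236583), Mul(-37214, Pow(Mul(I, Pow(20266, Rational(1, 2))), -1))) = Add(Rational(220, 236583), Mul(-37214, Mul(Rational(-1, 20266), I, Pow(20266, Rational(1, 2))))) = Add(Rational(220, 236583), Mul(Rational(18607, 10133), I, Pow(20266, Rational(1, 2))))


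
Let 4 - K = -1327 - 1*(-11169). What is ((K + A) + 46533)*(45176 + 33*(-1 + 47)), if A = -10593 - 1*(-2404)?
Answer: 1331059164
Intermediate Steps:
K = -9838 (K = 4 - (-1327 - 1*(-11169)) = 4 - (-1327 + 11169) = 4 - 1*9842 = 4 - 9842 = -9838)
A = -8189 (A = -10593 + 2404 = -8189)
((K + A) + 46533)*(45176 + 33*(-1 + 47)) = ((-9838 - 8189) + 46533)*(45176 + 33*(-1 + 47)) = (-18027 + 46533)*(45176 + 33*46) = 28506*(45176 + 1518) = 28506*46694 = 1331059164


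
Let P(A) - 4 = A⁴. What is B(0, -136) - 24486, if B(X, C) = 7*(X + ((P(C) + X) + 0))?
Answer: 2394689654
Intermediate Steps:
P(A) = 4 + A⁴
B(X, C) = 28 + 7*C⁴ + 14*X (B(X, C) = 7*(X + (((4 + C⁴) + X) + 0)) = 7*(X + ((4 + X + C⁴) + 0)) = 7*(X + (4 + X + C⁴)) = 7*(4 + C⁴ + 2*X) = 28 + 7*C⁴ + 14*X)
B(0, -136) - 24486 = (28 + 7*(-136)⁴ + 14*0) - 24486 = (28 + 7*342102016 + 0) - 24486 = (28 + 2394714112 + 0) - 24486 = 2394714140 - 24486 = 2394689654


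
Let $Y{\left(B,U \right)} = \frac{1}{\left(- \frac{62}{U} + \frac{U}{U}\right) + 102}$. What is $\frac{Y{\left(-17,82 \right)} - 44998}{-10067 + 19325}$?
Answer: $- \frac{188631575}{38809536} \approx -4.8604$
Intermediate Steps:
$Y{\left(B,U \right)} = \frac{1}{103 - \frac{62}{U}}$ ($Y{\left(B,U \right)} = \frac{1}{\left(- \frac{62}{U} + 1\right) + 102} = \frac{1}{\left(1 - \frac{62}{U}\right) + 102} = \frac{1}{103 - \frac{62}{U}}$)
$\frac{Y{\left(-17,82 \right)} - 44998}{-10067 + 19325} = \frac{\frac{82}{-62 + 103 \cdot 82} - 44998}{-10067 + 19325} = \frac{\frac{82}{-62 + 8446} - 44998}{9258} = \left(\frac{82}{8384} - 44998\right) \frac{1}{9258} = \left(82 \cdot \frac{1}{8384} - 44998\right) \frac{1}{9258} = \left(\frac{41}{4192} - 44998\right) \frac{1}{9258} = \left(- \frac{188631575}{4192}\right) \frac{1}{9258} = - \frac{188631575}{38809536}$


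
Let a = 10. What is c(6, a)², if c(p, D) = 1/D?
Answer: 1/100 ≈ 0.010000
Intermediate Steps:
c(6, a)² = (1/10)² = (⅒)² = 1/100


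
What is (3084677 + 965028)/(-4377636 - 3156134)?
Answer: -809941/1506754 ≈ -0.53754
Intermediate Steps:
(3084677 + 965028)/(-4377636 - 3156134) = 4049705/(-7533770) = 4049705*(-1/7533770) = -809941/1506754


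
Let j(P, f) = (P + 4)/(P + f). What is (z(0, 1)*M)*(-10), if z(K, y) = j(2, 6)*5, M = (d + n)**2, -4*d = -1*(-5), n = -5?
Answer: -46875/32 ≈ -1464.8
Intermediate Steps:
d = -5/4 (d = -(-1)*(-5)/4 = -1/4*5 = -5/4 ≈ -1.2500)
j(P, f) = (4 + P)/(P + f)
M = 625/16 (M = (-5/4 - 5)**2 = (-25/4)**2 = 625/16 ≈ 39.063)
z(K, y) = 15/4 (z(K, y) = ((4 + 2)/(2 + 6))*5 = (6/8)*5 = ((1/8)*6)*5 = (3/4)*5 = 15/4)
(z(0, 1)*M)*(-10) = ((15/4)*(625/16))*(-10) = (9375/64)*(-10) = -46875/32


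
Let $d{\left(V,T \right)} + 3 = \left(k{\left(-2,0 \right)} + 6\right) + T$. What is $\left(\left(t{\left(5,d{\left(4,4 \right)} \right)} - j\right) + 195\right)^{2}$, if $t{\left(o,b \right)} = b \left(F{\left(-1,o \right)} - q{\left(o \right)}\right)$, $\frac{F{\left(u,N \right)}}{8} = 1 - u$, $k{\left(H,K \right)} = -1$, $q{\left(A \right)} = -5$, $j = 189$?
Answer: $17424$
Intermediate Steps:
$F{\left(u,N \right)} = 8 - 8 u$ ($F{\left(u,N \right)} = 8 \left(1 - u\right) = 8 - 8 u$)
$d{\left(V,T \right)} = 2 + T$ ($d{\left(V,T \right)} = -3 + \left(\left(-1 + 6\right) + T\right) = -3 + \left(5 + T\right) = 2 + T$)
$t{\left(o,b \right)} = 21 b$ ($t{\left(o,b \right)} = b \left(\left(8 - -8\right) - -5\right) = b \left(\left(8 + 8\right) + 5\right) = b \left(16 + 5\right) = b 21 = 21 b$)
$\left(\left(t{\left(5,d{\left(4,4 \right)} \right)} - j\right) + 195\right)^{2} = \left(\left(21 \left(2 + 4\right) - 189\right) + 195\right)^{2} = \left(\left(21 \cdot 6 - 189\right) + 195\right)^{2} = \left(\left(126 - 189\right) + 195\right)^{2} = \left(-63 + 195\right)^{2} = 132^{2} = 17424$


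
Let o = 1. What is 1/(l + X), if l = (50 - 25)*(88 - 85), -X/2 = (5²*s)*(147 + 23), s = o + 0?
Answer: -1/8425 ≈ -0.00011869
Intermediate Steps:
s = 1 (s = 1 + 0 = 1)
X = -8500 (X = -2*5²*1*(147 + 23) = -2*25*1*170 = -50*170 = -2*4250 = -8500)
l = 75 (l = 25*3 = 75)
1/(l + X) = 1/(75 - 8500) = 1/(-8425) = -1/8425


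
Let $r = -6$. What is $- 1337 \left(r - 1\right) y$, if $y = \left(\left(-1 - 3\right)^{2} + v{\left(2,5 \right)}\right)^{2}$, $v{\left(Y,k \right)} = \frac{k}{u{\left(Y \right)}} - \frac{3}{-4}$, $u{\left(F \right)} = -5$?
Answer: $\frac{37145871}{16} \approx 2.3216 \cdot 10^{6}$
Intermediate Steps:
$v{\left(Y,k \right)} = \frac{3}{4} - \frac{k}{5}$ ($v{\left(Y,k \right)} = \frac{k}{-5} - \frac{3}{-4} = k \left(- \frac{1}{5}\right) - - \frac{3}{4} = - \frac{k}{5} + \frac{3}{4} = \frac{3}{4} - \frac{k}{5}$)
$y = \frac{3969}{16}$ ($y = \left(\left(-1 - 3\right)^{2} + \left(\frac{3}{4} - 1\right)\right)^{2} = \left(\left(-4\right)^{2} + \left(\frac{3}{4} - 1\right)\right)^{2} = \left(16 - \frac{1}{4}\right)^{2} = \left(\frac{63}{4}\right)^{2} = \frac{3969}{16} \approx 248.06$)
$- 1337 \left(r - 1\right) y = - 1337 \left(-6 - 1\right) \frac{3969}{16} = - 1337 \left(\left(-7\right) \frac{3969}{16}\right) = \left(-1337\right) \left(- \frac{27783}{16}\right) = \frac{37145871}{16}$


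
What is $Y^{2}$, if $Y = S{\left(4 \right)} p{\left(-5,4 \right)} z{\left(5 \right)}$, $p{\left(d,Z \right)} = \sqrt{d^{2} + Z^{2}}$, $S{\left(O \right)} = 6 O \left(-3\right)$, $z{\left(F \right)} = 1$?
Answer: $212544$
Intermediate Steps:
$S{\left(O \right)} = - 18 O$ ($S{\left(O \right)} = 6 \left(- 3 O\right) = - 18 O$)
$p{\left(d,Z \right)} = \sqrt{Z^{2} + d^{2}}$
$Y = - 72 \sqrt{41}$ ($Y = \left(-18\right) 4 \sqrt{4^{2} + \left(-5\right)^{2}} \cdot 1 = - 72 \sqrt{16 + 25} \cdot 1 = - 72 \sqrt{41} \cdot 1 = - 72 \sqrt{41} \approx -461.02$)
$Y^{2} = \left(- 72 \sqrt{41}\right)^{2} = 212544$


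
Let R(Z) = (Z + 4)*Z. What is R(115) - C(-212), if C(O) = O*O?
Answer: -31259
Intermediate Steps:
C(O) = O**2
R(Z) = Z*(4 + Z) (R(Z) = (4 + Z)*Z = Z*(4 + Z))
R(115) - C(-212) = 115*(4 + 115) - 1*(-212)**2 = 115*119 - 1*44944 = 13685 - 44944 = -31259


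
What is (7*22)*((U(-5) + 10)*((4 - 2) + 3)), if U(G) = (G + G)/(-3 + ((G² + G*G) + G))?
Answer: 22550/3 ≈ 7516.7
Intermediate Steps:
U(G) = 2*G/(-3 + G + 2*G²) (U(G) = (2*G)/(-3 + ((G² + G²) + G)) = (2*G)/(-3 + (2*G² + G)) = (2*G)/(-3 + (G + 2*G²)) = (2*G)/(-3 + G + 2*G²) = 2*G/(-3 + G + 2*G²))
(7*22)*((U(-5) + 10)*((4 - 2) + 3)) = (7*22)*((2*(-5)/(-3 - 5 + 2*(-5)²) + 10)*((4 - 2) + 3)) = 154*((2*(-5)/(-3 - 5 + 2*25) + 10)*(2 + 3)) = 154*((2*(-5)/(-3 - 5 + 50) + 10)*5) = 154*((2*(-5)/42 + 10)*5) = 154*((2*(-5)*(1/42) + 10)*5) = 154*((-5/21 + 10)*5) = 154*((205/21)*5) = 154*(1025/21) = 22550/3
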